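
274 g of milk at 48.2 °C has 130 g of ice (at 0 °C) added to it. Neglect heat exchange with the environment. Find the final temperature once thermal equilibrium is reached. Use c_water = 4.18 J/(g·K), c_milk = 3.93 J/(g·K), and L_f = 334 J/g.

T_f ≈ 5.2 °C

Sum of m c ΔT and latent-heat terms is zero:
latent heat to melt: 130·334 = 43420; meltwater 0→T: 130·4.18·T = 543.4 T; milk: 1076.8(T − 48.2)
1620.2 T = 51903 − 43420 = 8482.7
T ≈ 5.24 °C. Since T > 0 °C, the all-ice-melts assumption holds.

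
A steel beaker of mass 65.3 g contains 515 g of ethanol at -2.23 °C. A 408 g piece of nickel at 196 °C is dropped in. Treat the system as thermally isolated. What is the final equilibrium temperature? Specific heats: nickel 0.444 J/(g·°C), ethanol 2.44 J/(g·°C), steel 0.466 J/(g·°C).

T_f ≈ 22.2 °C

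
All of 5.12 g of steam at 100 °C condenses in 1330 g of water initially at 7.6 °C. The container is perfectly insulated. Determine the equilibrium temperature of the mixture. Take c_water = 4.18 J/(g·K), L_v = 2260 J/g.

Taking heat into each body as positive, Σ m c ΔT = 0:
latent heat released on condensation: 5.12·2260 = 11571
  condensate cools 100→T: 5.12·4.18·(T − 100) = 21.4(T − 100)
  original water: 5559.4(T − 7.6)
5580.8 T = 11571 + 2140.2 + 42251 = 55963
T ≈ 10.03 °C (< 100 °C, so full condensation is consistent).

T_f ≈ 10.0 °C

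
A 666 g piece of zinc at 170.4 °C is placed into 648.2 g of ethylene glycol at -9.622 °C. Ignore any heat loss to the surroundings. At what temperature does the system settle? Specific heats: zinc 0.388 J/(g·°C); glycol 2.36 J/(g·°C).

T_f ≈ 16.4 °C

Set heat shed by the hot body equal to heat absorbed by the cold body:
666×0.388×(170.4 − T) = 648.2×2.36×(T − (-9.622))
258.41(170.4 − T) = 1529.8(T − (-9.622))
1788.2 T = 29313  ⇒  T ≈ 16.39 °C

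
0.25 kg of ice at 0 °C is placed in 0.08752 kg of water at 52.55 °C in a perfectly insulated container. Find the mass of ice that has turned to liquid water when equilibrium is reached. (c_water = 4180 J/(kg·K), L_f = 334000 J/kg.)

Heat available from the water dropping to 0 °C: 0.08752·4180·52.55 = 19225 J.
Fully melting the ice requires m_ice L_f = 0.25·334000 = 83500 J.
Since 19225 < 83500 J, not all the ice melts; equilibrium is at 0 °C.
m_melt = 19225 / L_f = 0.05756 kg.

m_melted ≈ 0.0576 kg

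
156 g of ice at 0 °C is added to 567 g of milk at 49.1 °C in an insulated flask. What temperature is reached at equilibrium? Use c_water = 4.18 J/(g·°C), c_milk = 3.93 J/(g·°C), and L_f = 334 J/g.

T_f ≈ 19.9 °C

Energy balance with sensible and latent terms:
melt ice: 156·334 = 52104
  meltwater 0→T: 156·4.18·T = 652.08 T
  milk: 2228.3(T − 49.1)
2880.4 T = 109410 − 52104 = 57306
T ≈ 19.90 °C. Since T > 0 °C, the all-ice-melts assumption holds.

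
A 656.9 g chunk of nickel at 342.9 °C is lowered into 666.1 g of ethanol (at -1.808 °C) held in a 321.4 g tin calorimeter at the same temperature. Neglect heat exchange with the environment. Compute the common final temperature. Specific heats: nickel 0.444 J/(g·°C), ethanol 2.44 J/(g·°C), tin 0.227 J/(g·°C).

Net heat exchanged in the isolated system is zero:
656.9*0.444*(T − 342.9) + 666.1*2.44*(T − (-1.808)) + 321.4*0.227*(T − (-1.808)) = 0
291.66(T − 342.9) + 1625.3(T − (-1.808)) + 72.96(T − (-1.808)) = 0
(291.66 + 1625.3 + 72.96) T = 291.66*342.9 + 1625.3*(-1.808) + 72.96*(-1.808)
T = 96941/1989.9 ≈ 48.72 °C

T_f ≈ 48.7 °C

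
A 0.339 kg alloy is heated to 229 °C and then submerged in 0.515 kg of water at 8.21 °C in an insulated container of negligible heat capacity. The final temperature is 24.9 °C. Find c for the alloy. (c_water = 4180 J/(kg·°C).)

c ≈ 519 J/(kg·°C)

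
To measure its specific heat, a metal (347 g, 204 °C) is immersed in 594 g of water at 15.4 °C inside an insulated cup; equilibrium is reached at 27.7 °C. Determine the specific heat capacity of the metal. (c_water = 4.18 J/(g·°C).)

Heat gained plus heat lost sum to zero:
347·c·(27.7 − 204) + 594·4.18·(27.7 − 15.4) = 0
-61176 c = -30540
c = -30540/-61176 ≈ 0.4992 J/(g·°C)

c ≈ 0.499 J/(g·°C)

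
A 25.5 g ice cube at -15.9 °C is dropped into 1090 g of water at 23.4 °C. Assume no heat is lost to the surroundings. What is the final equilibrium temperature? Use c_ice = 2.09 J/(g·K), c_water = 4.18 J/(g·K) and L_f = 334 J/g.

T_f ≈ 20.9 °C

Conservation of energy gives ΣQ = 0:
ice -15.9→0 °C: 25.5×2.09×15.9 = 847.39; melt ice: 25.5×334 = 8517; warm the meltwater: 106.59 T; water cools: 1090×4.18×(T − 23.4) = 4556.2(T − 23.4)
4662.8 T = 106615 − 9364.4 = 97251
T ≈ 20.86 °C — above 0 °C, consistent with complete melting.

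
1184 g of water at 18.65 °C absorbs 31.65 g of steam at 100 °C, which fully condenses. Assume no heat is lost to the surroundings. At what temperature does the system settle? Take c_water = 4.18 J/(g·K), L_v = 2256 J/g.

Heat gained plus heat lost sum to zero:
latent heat released on condensation: 31.65·2256 = 71402; condensate cools 100→T: 31.65·4.18·(T − 100) = 132.3(T − 100); original water: 4949.1(T − 18.65)
5081.4 T = 71402 + 13230 + 92301 = 176933
T ≈ 34.82 °C, under the boiling point, so the assumption holds.

T_f ≈ 34.8 °C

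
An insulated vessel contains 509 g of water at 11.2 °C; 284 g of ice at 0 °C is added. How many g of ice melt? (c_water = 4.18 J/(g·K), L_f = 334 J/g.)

m_melted ≈ 71.3 g

Water can give up m c ΔT = 509·4.18·11.2 = 23829 J before reaching 0 °C.
Fully melting the ice requires m_ice L_f = 284·334 = 94856 J.
That's not enough to melt it all — equilibrium is at 0 °C with ice remaining.
m_melt = 23829 / L_f = 71.35 g.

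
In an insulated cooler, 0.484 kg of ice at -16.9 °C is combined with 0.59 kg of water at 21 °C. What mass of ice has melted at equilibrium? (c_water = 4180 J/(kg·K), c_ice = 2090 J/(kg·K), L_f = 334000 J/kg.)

m_melted ≈ 0.104 kg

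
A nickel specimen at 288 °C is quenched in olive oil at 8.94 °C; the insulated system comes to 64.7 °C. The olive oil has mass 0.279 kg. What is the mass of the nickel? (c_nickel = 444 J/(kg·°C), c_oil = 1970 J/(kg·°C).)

Conservation of energy gives ΣQ = 0:
m·444·(64.7 − 288) + 0.279·1970·(64.7 − 8.94) = 0
-99145 m = -30647
m = -30647/-99145 ≈ 0.3091 kg

m ≈ 0.309 kg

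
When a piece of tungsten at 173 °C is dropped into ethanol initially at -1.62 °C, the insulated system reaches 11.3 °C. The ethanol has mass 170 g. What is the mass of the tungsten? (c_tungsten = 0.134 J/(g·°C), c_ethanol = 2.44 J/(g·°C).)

m ≈ 247 g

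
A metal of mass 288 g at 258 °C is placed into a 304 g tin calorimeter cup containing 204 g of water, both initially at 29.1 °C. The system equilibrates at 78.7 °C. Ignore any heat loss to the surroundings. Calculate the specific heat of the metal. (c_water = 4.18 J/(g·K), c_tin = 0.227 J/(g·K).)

c ≈ 0.885 J/(g·K)

Energy conservation, ΣQ = 0:
288×c×(78.7 − 258) + 204×4.18×(78.7 − 29.1) + 304×0.227×(78.7 − 29.1) = 0
-51638 c = -45718
c = -45718/-51638 ≈ 0.8853 J/(g·K)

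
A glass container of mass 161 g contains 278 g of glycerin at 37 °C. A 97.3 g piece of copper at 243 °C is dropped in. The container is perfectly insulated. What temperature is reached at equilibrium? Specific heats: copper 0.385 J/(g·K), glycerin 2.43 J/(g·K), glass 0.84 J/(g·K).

T_f ≈ 46.1 °C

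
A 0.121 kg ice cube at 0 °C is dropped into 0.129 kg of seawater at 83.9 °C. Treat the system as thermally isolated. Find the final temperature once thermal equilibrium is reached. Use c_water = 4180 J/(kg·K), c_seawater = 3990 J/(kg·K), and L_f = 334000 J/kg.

Heat gained plus heat lost sum to zero:
latent heat to melt: 0.121·334000 = 40414; warm the meltwater: 505.78 T; seawater: 514.71(T − 83.9)
1020.5 T = 43184 − 40414 = 2770.2
T ≈ 2.71 °C. Since T > 0 °C, the all-ice-melts assumption holds.

T_f ≈ 2.7 °C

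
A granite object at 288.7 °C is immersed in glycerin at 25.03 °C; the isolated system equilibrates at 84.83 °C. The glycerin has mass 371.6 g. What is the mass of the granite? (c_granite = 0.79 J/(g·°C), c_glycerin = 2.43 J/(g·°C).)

Net heat exchanged in the isolated system is zero:
m×0.79×(84.83 − 288.7) + 371.6×2.43×(84.83 − 25.03) = 0
-161.06 m = -53999
m = -53999/-161.06 ≈ 335.3 g

m ≈ 335 g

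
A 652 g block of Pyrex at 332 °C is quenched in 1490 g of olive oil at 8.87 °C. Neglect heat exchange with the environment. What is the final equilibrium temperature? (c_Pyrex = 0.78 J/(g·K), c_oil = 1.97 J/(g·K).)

Set heat shed by the hot body equal to heat absorbed by the cold body:
652*0.78*(332 − T) = 1490*1.97*(T − 8.87)
508.56(332 − T) = 2935.3(T − 8.87)
3443.9 T = 194878  ⇒  T ≈ 56.59 °C

T_f ≈ 56.6 °C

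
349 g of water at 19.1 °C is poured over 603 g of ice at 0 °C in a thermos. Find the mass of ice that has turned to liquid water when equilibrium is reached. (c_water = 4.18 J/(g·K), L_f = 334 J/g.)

m_melted ≈ 83.4 g

Cooling the water to 0 °C releases 349×4.18×19.1 = 27863 J.
To melt every bit of ice: 603×334 = 201402 J.
That's not enough to melt it all — equilibrium is at 0 °C with ice remaining.
m_melted×334 = 27863  ⇒  m_melted ≈ 83.42 g.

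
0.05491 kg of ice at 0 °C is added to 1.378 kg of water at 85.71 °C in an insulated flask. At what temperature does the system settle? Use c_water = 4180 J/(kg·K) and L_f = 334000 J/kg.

T_f ≈ 79.4 °C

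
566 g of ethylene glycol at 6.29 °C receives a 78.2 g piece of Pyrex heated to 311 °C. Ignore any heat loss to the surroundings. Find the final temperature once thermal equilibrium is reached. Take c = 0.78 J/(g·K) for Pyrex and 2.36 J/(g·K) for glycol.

T_f ≈ 19.6 °C

Net heat exchanged in the isolated system is zero:
78.2·0.78·(T − 311) + 566·2.36·(T − 6.29) = 0
61(T − 311) + 1335.8(T − 6.29) = 0
1396.8 T = 27372
T = 27372/1396.8 ≈ 19.60 °C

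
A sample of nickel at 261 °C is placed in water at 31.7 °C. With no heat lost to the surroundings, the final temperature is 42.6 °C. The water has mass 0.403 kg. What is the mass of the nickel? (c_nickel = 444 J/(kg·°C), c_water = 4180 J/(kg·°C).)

m ≈ 0.189 kg

Let T be the final temperature. ΣQ_i = 0:
m×444×(42.6 − 261) + 0.403×4180×(42.6 − 31.7) = 0
-96970 m = -18361
m = -18361/-96970 ≈ 0.1894 kg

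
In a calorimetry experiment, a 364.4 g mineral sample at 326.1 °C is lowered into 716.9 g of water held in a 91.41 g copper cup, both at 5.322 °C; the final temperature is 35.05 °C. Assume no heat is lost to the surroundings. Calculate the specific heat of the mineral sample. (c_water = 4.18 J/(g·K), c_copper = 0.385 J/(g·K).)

Conservation of energy gives ΣQ = 0:
364.4×c×(35.05 − 326.1) + 716.9×4.18×(35.05 − 5.322) + 91.41×0.385×(35.05 − 5.322) = 0
-106059 c = -90130
c = -90130/-106059 ≈ 0.8498 J/(g·K)

c ≈ 0.85 J/(g·K)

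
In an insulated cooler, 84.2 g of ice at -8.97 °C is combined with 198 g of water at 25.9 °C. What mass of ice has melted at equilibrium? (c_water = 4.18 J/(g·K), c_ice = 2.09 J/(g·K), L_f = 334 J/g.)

m_melted ≈ 59.5 g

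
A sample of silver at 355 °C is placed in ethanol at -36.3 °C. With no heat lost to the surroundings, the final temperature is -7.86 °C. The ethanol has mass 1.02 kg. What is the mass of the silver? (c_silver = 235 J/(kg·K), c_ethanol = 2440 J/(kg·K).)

|Q_silver| = |Q_ethanol|:
m×235×(355 − -7.86) = 1.02×2440×(-7.86 − (-36.3))
85272 m = 70781  ⇒  m ≈ 0.8301 kg

m ≈ 0.83 kg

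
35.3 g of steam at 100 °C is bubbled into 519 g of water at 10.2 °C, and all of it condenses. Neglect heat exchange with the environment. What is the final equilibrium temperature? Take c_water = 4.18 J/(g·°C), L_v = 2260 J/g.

Conservation of energy gives ΣQ = 0:
steam→water at 100 °C releases m L_v = 35.3×2260 = 79778
  condensed water 100 °C→T: 147.55(T − 100)
  water warms: 519×4.18×(T − 10.2) = 2169.4(T − 10.2)
2317 T = 79778 + 14755 + 22128 = 116661
T ≈ 50.35 °C, under the boiling point, so the assumption holds.

T_f ≈ 50.4 °C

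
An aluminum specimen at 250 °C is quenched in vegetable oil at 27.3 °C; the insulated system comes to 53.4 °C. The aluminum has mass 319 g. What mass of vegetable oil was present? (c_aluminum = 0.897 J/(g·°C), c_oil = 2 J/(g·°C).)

m ≈ 1080 g

Let T be the final temperature. ΣQ_i = 0:
319×0.897×(53.4 − 250) + m×2×(53.4 − 27.3) = 0
52.2 m = 56256
m = 56256/52.2 ≈ 1078 g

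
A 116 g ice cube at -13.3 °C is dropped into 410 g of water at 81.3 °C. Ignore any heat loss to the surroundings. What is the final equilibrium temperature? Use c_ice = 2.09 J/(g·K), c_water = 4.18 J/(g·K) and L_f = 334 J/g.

T_f ≈ 44.3 °C

Net heat exchanged in the isolated system is zero:
warm ice to 0 °C: 116·2.09·(0 − (-13.3)) = 3224.5; melt ice: 116·334 = 38744; meltwater 0→T: 116·4.18·T = 484.88 T; water: 1713.8(T − 81.3)
2198.7 T = 139332 − 41968 = 97363
T ≈ 44.28 °C (positive, so assuming full melt was valid).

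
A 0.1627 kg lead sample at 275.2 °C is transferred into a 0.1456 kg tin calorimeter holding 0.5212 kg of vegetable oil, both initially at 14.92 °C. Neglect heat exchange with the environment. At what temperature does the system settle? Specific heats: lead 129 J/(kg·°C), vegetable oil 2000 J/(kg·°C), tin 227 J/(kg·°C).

T_f ≈ 19.9 °C

Conservation of energy gives ΣQ = 0:
0.1627·129·(T − 275.2) + 0.5212·2000·(T − 14.92) + 0.1456·227·(T − 14.92) = 0
20.99(T − 275.2) + 1042.4(T − 14.92) + 33.05(T − 14.92) = 0
1096.4 T = 21822
T = 21822 / 1096.4 = 19.9 °C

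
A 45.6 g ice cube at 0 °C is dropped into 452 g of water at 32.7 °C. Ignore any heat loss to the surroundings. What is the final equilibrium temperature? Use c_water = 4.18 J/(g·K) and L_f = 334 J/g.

Conservation of energy gives ΣQ = 0:
fusion: m_ice L_f = 45.6·334 = 15230
  meltwater 0→T: 45.6·4.18·T = 190.61 T
  water cools: 452·4.18·(T − 32.7) = 1889.4(T − 32.7)
2080 T = 61782 − 15230 = 46552
T ≈ 22.38 °C — above 0 °C, consistent with complete melting.

T_f ≈ 22.4 °C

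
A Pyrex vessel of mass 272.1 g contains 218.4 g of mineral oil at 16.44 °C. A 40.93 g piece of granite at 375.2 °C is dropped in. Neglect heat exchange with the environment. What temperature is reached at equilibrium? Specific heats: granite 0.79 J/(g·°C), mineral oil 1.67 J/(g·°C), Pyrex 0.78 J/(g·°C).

Net heat exchanged in the isolated system is zero:
40.93×0.79×(T − 375.2) + 218.4×1.67×(T − 16.44) + 272.1×0.78×(T − 16.44) = 0
(32.33 + 364.73 + 212.24) T = 32.33×375.2 + 364.73×16.44 + 212.24×16.44
T = 21617 / 609.3 = 35.5 °C

T_f ≈ 35.5 °C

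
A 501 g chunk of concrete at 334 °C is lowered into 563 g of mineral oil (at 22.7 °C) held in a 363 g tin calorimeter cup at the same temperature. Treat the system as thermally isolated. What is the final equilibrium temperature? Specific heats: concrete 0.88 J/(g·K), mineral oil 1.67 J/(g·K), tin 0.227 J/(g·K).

Let T be the final temperature. ΣQ_i = 0:
501*0.88*(T − 334) + 563*1.67*(T − 22.7) + 363*0.227*(T − 22.7) = 0
1463.5 T = 170467
T = 170467 / 1463.5 = 116 °C

T_f ≈ 116.5 °C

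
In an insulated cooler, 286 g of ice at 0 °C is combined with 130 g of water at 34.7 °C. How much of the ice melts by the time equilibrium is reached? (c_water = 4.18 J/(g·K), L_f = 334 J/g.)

m_melted ≈ 56.5 g

Water can give up m c ΔT = 130·4.18·34.7 = 18856 J before reaching 0 °C.
To melt every bit of ice: 286·334 = 95524 J.
Since 18856 < 95524 J, not all the ice melts; equilibrium is at 0 °C.
m_melt = 18856 / L_f = 56.46 g.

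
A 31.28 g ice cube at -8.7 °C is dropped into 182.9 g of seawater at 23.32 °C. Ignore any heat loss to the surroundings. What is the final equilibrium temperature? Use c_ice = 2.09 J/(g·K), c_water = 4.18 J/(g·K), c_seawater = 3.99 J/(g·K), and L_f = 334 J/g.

Energy conservation, ΣQ = 0:
ice -8.7→0 °C: 31.28×2.09×8.7 = 568.76
  melt ice: 31.28×334 = 10448
  meltwater 0→T: 31.28×4.18×T = 130.75 T
  seawater: 729.77(T − 23.32)
860.52 T = 17018 − 11016 = 6002
T ≈ 6.97 °C. Since T > 0 °C, the all-ice-melts assumption holds.

T_f ≈ 7.0 °C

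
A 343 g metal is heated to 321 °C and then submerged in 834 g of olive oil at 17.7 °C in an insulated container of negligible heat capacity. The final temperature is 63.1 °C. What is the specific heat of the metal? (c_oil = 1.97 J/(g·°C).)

c ≈ 0.843 J/(g·°C)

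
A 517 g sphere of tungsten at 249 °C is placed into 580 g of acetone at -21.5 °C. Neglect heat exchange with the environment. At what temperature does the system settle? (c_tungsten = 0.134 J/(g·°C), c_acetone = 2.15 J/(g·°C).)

T_f ≈ -7.3 °C

Set heat shed by the hot body equal to heat absorbed by the cold body:
517·0.134·(249 − T) = 580·2.15·(T − (-21.5))
69.28(249 − T) = 1247(T − (-21.5))
1316.3 T = -9560.3  ⇒  T ≈ -7.26 °C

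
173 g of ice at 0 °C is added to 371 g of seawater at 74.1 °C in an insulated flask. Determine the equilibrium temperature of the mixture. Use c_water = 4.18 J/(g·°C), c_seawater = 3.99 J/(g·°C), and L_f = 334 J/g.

Energy balance with sensible and latent terms:
latent heat to melt: 173·334 = 57782; meltwater 0→T: 173·4.18·T = 723.14 T; seawater cools: 371·3.99·(T − 74.1) = 1480.3(T − 74.1)
2203.4 T = 109689 − 57782 = 51907
T ≈ 23.56 °C (positive, so assuming full melt was valid).

T_f ≈ 23.6 °C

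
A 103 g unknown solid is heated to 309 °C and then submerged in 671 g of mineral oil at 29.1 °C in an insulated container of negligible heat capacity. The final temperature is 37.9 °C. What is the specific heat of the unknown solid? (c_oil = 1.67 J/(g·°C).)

Heat gained plus heat lost sum to zero:
103·c·(37.9 − 309) + 671·1.67·(37.9 − 29.1) = 0
-27923 c = -9861
c = -9861/-27923 ≈ 0.3531 J/(g·°C)

c ≈ 0.353 J/(g·°C)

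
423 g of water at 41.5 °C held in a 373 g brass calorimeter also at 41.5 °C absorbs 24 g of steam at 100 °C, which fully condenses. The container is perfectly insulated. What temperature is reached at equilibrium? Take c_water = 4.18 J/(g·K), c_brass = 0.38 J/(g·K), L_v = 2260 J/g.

Sum of m c ΔT and latent-heat terms is zero:
condense steam: −24·2260 = −54240; condensed water 100 °C→T: 100.32(T − 100); original water: 1768.1(T − 41.5); cup: 141.74(T − 41.5)
2010.2 T = 54240 + 10032 + 79260 = 143532
T ≈ 71.40 °C — below 100 °C, confirming all the steam condensed.

T_f ≈ 71.4 °C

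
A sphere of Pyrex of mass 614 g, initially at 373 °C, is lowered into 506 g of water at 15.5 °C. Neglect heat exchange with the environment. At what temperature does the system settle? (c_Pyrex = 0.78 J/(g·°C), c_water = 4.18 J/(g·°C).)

Heat gained plus heat lost sum to zero:
614*0.78*(T − 373) + 506*4.18*(T − 15.5) = 0
2594 T = 211421
T = 211421/2594 ≈ 81.50 °C

T_f ≈ 81.5 °C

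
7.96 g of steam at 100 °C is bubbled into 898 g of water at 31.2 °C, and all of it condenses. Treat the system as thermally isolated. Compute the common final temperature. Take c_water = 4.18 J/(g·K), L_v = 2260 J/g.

T_f ≈ 36.6 °C

Energy conservation, ΣQ = 0:
condense steam: −7.96·2260 = −17990
  condensate cools 100→T: 7.96·4.18·(T − 100) = 33.27(T − 100)
  original water: 3753.6(T − 31.2)
3786.9 T = 17990 + 3327.3 + 117114 = 138430
T ≈ 36.55 °C — below 100 °C, confirming all the steam condensed.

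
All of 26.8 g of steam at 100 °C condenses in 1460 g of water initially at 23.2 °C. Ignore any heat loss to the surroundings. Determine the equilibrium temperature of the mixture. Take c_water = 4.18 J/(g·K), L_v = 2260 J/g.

T_f ≈ 34.3 °C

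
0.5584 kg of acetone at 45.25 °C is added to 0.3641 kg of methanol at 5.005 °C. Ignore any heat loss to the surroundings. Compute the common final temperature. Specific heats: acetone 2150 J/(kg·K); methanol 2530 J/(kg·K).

Let T be the final temperature. ΣQ_i = 0:
0.5584*2150*(T − 45.25) + 0.3641*2530*(T − 5.005) = 0
2121.7 T = 58936
T = 58936/2121.7 ≈ 27.78 °C

T_f ≈ 27.8 °C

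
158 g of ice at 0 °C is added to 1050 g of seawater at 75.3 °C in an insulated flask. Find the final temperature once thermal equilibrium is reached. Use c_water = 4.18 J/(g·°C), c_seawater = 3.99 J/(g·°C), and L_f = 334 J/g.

T_f ≈ 54.2 °C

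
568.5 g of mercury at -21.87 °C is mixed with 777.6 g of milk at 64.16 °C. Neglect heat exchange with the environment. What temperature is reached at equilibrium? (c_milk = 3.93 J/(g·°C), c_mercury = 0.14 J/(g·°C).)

Heat gained plus heat lost sum to zero:
777.6*3.93*(T − 64.16) + 568.5*0.14*(T − (-21.87)) = 0
(3056 + 79.59) T = 3056*64.16 + 79.59*(-21.87)
T ≈ 61.98 °C

T_f ≈ 62.0 °C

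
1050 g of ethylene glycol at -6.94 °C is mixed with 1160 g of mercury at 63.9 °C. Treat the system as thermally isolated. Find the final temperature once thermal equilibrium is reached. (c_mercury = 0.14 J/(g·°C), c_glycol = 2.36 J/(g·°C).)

T_f ≈ -2.6 °C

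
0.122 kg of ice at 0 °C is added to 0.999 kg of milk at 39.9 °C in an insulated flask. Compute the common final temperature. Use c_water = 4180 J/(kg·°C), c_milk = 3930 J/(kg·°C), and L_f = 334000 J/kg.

Energy balance with sensible and latent terms:
fusion: m_ice L_f = 0.122·334000 = 40748
  meltwater 0→T: 0.122·4180·T = 509.96 T
  milk: 3926.1(T − 39.9)
4436 T = 156650 − 40748 = 115902
T ≈ 26.13 °C (positive, so assuming full melt was valid).

T_f ≈ 26.1 °C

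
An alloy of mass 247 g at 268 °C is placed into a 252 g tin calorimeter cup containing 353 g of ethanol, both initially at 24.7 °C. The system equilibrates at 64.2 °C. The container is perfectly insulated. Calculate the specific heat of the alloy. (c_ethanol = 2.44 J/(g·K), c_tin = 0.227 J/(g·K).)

c ≈ 0.721 J/(g·K)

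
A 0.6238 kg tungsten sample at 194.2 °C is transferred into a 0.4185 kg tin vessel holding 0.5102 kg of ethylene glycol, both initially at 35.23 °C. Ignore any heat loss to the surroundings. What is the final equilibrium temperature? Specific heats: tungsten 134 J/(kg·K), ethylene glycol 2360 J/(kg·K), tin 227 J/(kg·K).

Energy conservation, ΣQ = 0:
0.6238·134·(T − 194.2) + 0.5102·2360·(T − 35.23) + 0.4185·227·(T − 35.23) = 0
83.59(T − 194.2) + 1204.1(T − 35.23) + 95(T − 35.23) = 0
1382.7 T = 61999
T ≈ 44.84 °C

T_f ≈ 44.8 °C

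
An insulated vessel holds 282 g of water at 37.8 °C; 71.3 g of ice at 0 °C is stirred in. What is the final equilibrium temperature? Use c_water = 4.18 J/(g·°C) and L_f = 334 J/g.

T_f ≈ 14.0 °C

Let T be the final temperature. ΣQ_i = 0:
fusion: m_ice L_f = 71.3×334 = 23814
  warm the meltwater: 298.03 T
  water cools: 282×4.18×(T − 37.8) = 1178.8(T − 37.8)
1476.8 T = 44557 − 23814 = 20743
T ≈ 14.05 °C. Since T > 0 °C, the all-ice-melts assumption holds.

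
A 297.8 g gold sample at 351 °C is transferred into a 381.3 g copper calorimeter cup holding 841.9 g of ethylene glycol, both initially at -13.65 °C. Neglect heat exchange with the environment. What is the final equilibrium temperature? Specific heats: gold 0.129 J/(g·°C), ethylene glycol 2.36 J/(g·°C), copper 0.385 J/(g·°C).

Net heat exchanged in the isolated system is zero:
297.8·0.129·(T − 351) + 841.9·2.36·(T − (-13.65)) + 381.3·0.385·(T − (-13.65)) = 0
38.42(T − 351) + 1986.9(T − (-13.65)) + 146.8(T − (-13.65)) = 0
2172.1 T = -15641
T = -15641 / 2172.1 = -7.2 °C

T_f ≈ -7.2 °C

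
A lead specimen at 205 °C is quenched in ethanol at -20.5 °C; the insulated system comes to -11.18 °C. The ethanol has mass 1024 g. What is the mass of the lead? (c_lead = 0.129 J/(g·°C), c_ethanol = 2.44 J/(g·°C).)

Taking heat into each body as positive, Σ m c ΔT = 0:
m×0.129×(-11.18 − 205) + 1024×2.44×(-11.18 − (-20.5)) = 0
-27.89 m = -23287
m = -23287/-27.89 ≈ 835 g

m ≈ 835 g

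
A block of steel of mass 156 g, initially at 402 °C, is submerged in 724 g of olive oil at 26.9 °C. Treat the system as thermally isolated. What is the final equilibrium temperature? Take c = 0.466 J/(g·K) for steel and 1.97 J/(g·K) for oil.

With ΣQ=0 the equilibrium temperature is the m·c-weighted mean:
T_f = (72.7×402 + 1426.3×26.9) / (72.7 + 1426.3)
    = 67591 / 1499 ≈ 45.09 °C

T_f ≈ 45.1 °C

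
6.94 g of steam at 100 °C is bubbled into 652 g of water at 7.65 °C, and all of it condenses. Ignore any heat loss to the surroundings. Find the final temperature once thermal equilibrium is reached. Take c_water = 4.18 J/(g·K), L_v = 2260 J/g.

T_f ≈ 14.3 °C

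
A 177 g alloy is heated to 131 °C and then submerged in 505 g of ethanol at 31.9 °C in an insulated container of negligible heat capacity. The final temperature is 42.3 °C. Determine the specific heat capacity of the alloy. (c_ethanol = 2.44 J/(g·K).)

Heat lost by the alloy = heat gained by the ethanol:
177×c×(131 − 42.3) = 505×2.44×(42.3 − 31.9)
15700 c = 12815  ⇒  c ≈ 0.8162 J/(g·K)

c ≈ 0.816 J/(g·K)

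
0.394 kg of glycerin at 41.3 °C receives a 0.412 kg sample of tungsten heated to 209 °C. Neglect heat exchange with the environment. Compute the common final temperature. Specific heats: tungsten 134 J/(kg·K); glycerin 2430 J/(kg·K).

T_f = Σ m_i c_i T_i / Σ m_i c_i:
T_f = (55.21·209 + 957.42·41.3) / (55.21 + 957.42)
    = 51080 / 1012.6 ≈ 50.44 °C

T_f ≈ 50.4 °C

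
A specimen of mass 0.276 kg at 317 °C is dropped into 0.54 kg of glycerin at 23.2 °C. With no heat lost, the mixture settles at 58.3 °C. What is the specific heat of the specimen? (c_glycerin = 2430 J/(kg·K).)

c ≈ 645 J/(kg·K)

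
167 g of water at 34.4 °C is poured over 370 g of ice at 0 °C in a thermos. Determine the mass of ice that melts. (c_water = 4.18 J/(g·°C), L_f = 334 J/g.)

m_melted ≈ 71.9 g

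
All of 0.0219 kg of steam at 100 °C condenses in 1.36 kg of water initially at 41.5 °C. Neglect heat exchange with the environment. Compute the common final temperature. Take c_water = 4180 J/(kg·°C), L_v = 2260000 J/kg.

Sum of m c ΔT and latent-heat terms is zero:
latent heat released on condensation: 0.0219·2260000 = 49494
  condensed water 100 °C→T: 91.54(T − 100)
  water warms: 1.36·4180·(T − 41.5) = 5684.8(T − 41.5)
5776.3 T = 49494 + 9154.2 + 235919 = 294567
T ≈ 51.00 °C — below 100 °C, confirming all the steam condensed.

T_f ≈ 51.0 °C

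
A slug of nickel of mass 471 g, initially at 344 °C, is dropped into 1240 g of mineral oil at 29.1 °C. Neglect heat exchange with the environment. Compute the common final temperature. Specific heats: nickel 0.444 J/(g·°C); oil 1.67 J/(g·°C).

T_f ≈ 58.0 °C

Let T be the final temperature. ΣQ_i = 0:
471*0.444*(T − 344) + 1240*1.67*(T − 29.1) = 0
209.12(T − 344) + 2070.8(T − 29.1) = 0
2279.9 T = 132199
T = 132199 / 2279.9 = 58 °C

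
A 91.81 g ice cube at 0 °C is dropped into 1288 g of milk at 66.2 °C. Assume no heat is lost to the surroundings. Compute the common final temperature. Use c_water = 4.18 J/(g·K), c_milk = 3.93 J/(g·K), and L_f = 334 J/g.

T_f ≈ 55.9 °C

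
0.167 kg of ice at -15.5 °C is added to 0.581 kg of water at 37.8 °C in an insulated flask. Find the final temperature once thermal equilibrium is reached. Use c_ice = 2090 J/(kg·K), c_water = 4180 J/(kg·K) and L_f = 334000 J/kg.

T_f ≈ 9.8 °C

Conservation of energy gives ΣQ = 0:
warm ice to 0 °C: 0.167×2090×(0 − (-15.5)) = 5410; melt ice: 0.167×334000 = 55778; meltwater 0→T: 0.167×4180×T = 698.06 T; water: 2428.6(T − 37.8)
3126.6 T = 91800 − 61188 = 30612
T ≈ 9.79 °C. Since T > 0 °C, the all-ice-melts assumption holds.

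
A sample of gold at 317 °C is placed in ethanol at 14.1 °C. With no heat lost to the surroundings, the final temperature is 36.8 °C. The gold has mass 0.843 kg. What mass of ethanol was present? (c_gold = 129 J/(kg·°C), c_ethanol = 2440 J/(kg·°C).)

|Q_gold| = |Q_ethanol|:
0.843·129·(317 − 36.8) = m·2440·(36.8 − 14.1)
55388 m = 30471  ⇒  m ≈ 0.5501 kg

m ≈ 0.55 kg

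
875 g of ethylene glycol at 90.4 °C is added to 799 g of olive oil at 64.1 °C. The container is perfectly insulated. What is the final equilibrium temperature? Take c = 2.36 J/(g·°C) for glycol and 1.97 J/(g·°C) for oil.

T_f = Σ m_i c_i T_i / Σ m_i c_i:
T_f = (2065×90.4 + 1574×64.1) / (2065 + 1574)
    = 287571 / 3639 ≈ 79.02 °C

T_f ≈ 79.0 °C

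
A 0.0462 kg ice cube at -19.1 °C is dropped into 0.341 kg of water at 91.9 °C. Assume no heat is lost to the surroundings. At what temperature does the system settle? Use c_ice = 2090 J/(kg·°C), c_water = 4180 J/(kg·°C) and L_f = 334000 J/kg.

T_f ≈ 70.3 °C

Heat gained plus heat lost sum to zero:
ice -19.1→0 °C: 0.0462×2090×19.1 = 1844.3
  melt ice: 0.0462×334000 = 15431
  warm the meltwater: 193.12 T
  water cools: 0.341×4180×(T − 91.9) = 1425.4(T − 91.9)
1618.5 T = 130992 − 17275 = 113717
T ≈ 70.26 °C. Since T > 0 °C, the all-ice-melts assumption holds.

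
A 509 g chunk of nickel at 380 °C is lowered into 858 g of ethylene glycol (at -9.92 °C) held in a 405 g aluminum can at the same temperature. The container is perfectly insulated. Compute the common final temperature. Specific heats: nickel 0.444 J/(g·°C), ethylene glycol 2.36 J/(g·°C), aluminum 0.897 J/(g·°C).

Conservation of energy gives ΣQ = 0:
509·0.444·(T − 380) + 858·2.36·(T − (-9.92)) + 405·0.897·(T − (-9.92)) = 0
226(T − 380) + 2024.9(T − (-9.92)) + 363.29(T − (-9.92)) = 0
(226 + 2024.9 + 363.29) T = 226·380 + 2024.9·(-9.92) + 363.29·(-9.92)
T = 62188 / 2614.2 = 23.8 °C

T_f ≈ 23.8 °C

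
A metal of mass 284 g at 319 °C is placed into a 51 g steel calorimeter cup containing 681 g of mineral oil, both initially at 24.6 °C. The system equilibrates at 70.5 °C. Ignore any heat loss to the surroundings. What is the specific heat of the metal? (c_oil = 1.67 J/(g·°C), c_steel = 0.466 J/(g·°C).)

c ≈ 0.755 J/(g·°C)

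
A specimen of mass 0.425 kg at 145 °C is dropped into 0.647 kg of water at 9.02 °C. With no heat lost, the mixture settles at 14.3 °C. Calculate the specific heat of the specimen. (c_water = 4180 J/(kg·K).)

c ≈ 257 J/(kg·K)

Taking heat into each body as positive, Σ m c ΔT = 0:
0.425×c×(14.3 − 145) + 0.647×4180×(14.3 − 9.02) = 0
-55.55 c = -14280
c = -14280/-55.55 ≈ 257.1 J/(kg·K)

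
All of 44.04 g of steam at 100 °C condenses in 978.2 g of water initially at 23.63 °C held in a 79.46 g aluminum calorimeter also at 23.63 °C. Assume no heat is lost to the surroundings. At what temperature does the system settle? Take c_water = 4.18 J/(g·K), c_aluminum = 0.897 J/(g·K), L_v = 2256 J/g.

T_f ≈ 49.7 °C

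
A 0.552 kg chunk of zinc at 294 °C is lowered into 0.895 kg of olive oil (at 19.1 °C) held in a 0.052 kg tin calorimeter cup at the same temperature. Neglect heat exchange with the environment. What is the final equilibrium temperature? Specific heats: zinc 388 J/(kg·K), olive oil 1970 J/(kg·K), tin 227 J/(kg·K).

T_f ≈ 48.7 °C

Conservation of energy gives ΣQ = 0:
0.552*388*(T − 294) + 0.895*1970*(T − 19.1) + 0.052*227*(T − 19.1) = 0
1989.1 T = 96869
T ≈ 48.70 °C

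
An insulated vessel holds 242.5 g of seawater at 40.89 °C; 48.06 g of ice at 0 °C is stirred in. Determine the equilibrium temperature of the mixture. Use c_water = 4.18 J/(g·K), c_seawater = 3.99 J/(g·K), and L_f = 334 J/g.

T_f ≈ 20.1 °C

Taking heat into each body as positive, Σ m c ΔT = 0:
fusion: m_ice L_f = 48.06×334 = 16052; warm the meltwater: 200.89 T; seawater cools: 242.5×3.99×(T − 40.89) = 967.58(T − 40.89)
1168.5 T = 39564 − 16052 = 23512
T ≈ 20.12 °C. Since T > 0 °C, the all-ice-melts assumption holds.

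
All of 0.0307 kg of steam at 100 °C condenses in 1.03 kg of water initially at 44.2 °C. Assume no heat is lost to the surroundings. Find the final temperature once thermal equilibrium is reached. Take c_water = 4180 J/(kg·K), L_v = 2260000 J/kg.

Energy balance with sensible and latent terms:
condense steam: −0.0307×2260000 = −69382
  condensed water 100 °C→T: 128.33(T − 100)
  water warms: 1.03×4180×(T − 44.2) = 4305.4(T − 44.2)
4433.7 T = 69382 + 12833 + 190299 = 272513
T ≈ 61.46 °C, under the boiling point, so the assumption holds.

T_f ≈ 61.5 °C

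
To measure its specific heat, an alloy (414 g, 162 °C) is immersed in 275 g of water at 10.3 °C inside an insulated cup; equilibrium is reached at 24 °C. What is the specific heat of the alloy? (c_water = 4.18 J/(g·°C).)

c ≈ 0.276 J/(g·°C)

Heat lost by the alloy = heat gained by the water:
414·c·(162 − 24) = 275·4.18·(24 − 10.3)
57132 c = 15748  ⇒  c ≈ 0.2756 J/(g·°C)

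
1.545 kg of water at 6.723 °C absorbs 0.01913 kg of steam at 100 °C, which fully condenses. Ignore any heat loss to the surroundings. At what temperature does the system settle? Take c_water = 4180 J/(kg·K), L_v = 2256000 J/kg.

T_f ≈ 14.5 °C

Energy balance with sensible and latent terms:
steam→water at 100 °C releases m L_v = 0.01913×2256000 = 43157; condensate cools 100→T: 0.01913×4180×(T − 100) = 79.96(T − 100); water warms: 1.545×4180×(T − 6.723) = 6458.1(T − 6.723)
6538.1 T = 43157 + 7996.3 + 43418 = 94571
T ≈ 14.46 °C (< 100 °C, so full condensation is consistent).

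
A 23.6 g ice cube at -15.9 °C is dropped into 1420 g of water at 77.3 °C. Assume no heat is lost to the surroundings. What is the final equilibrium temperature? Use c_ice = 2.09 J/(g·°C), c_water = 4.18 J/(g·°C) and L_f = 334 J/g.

T_f ≈ 74.6 °C

Conservation of energy gives ΣQ = 0:
ice -15.9→0 °C: 23.6·2.09·15.9 = 784.25
  latent heat to melt: 23.6·334 = 7882.4
  warm the meltwater: 98.65 T
  water cools: 1420·4.18·(T − 77.3) = 5935.6(T − 77.3)
6034.2 T = 458822 − 8666.7 = 450155
T ≈ 74.60 °C. Since T > 0 °C, the all-ice-melts assumption holds.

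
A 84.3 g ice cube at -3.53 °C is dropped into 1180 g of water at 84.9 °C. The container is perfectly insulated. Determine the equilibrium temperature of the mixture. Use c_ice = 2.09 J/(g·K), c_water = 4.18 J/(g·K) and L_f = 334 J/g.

T_f ≈ 73.8 °C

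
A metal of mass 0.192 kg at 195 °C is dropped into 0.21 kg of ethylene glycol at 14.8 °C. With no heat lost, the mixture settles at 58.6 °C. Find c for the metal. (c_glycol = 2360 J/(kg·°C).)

c ≈ 829 J/(kg·°C)

m_s c (T_s − T_f) = m_glycol c_glycol (T_f − T_0):
0.192×c×(195 − 58.6) = 0.21×2360×(58.6 − 14.8)
26.19 c = 21707  ⇒  c ≈ 828.9 J/(kg·°C)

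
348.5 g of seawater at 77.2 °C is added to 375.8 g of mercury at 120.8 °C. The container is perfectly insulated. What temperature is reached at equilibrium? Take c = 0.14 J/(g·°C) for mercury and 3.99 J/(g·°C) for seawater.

Net heat exchanged in the isolated system is zero:
375.8*0.14*(T − 120.8) + 348.5*3.99*(T − 77.2) = 0
52.61(T − 120.8) + 1390.5(T − 77.2) = 0
(52.61 + 1390.5) T = 52.61*120.8 + 1390.5*77.2
T ≈ 78.79 °C

T_f ≈ 78.8 °C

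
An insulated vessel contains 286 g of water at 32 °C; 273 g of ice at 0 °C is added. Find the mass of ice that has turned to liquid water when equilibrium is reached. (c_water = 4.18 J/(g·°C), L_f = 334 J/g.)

m_melted ≈ 115 g

Heat available from the water dropping to 0 °C: 286·4.18·32 = 38255 J.
To melt every bit of ice: 273·334 = 91182 J.
Since 38255 < 91182 J, not all the ice melts; equilibrium is at 0 °C.
Mass melted = 38255/334 ≈ 114.5 g.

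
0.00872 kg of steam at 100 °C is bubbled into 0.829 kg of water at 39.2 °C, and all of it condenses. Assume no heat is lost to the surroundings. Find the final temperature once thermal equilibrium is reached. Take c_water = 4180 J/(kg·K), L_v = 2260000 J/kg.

T_f ≈ 45.5 °C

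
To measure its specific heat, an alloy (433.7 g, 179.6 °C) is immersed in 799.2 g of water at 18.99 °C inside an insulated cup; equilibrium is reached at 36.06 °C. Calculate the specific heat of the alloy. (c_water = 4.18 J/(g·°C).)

Heat lost by the alloy = heat gained by the water:
433.7×c×(179.6 − 36.06) = 799.2×4.18×(36.06 − 18.99)
62253 c = 57025  ⇒  c ≈ 0.916 J/(g·°C)

c ≈ 0.916 J/(g·°C)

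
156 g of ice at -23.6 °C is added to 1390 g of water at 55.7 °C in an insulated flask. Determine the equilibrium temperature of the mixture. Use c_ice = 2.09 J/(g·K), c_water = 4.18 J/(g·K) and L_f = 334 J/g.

T_f ≈ 40.8 °C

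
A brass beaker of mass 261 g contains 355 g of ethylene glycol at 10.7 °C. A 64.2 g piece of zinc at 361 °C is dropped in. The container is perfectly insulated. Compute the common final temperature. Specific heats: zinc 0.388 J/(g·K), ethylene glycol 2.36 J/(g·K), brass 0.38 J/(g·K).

T_f ≈ 19.8 °C

Energy conservation, ΣQ = 0:
64.2*0.388*(T − 361) + 355*2.36*(T − 10.7) + 261*0.38*(T − 10.7) = 0
24.91(T − 361) + 837.8(T − 10.7) + 99.18(T − 10.7) = 0
(24.91 + 837.8 + 99.18) T = 24.91*361 + 837.8*10.7 + 99.18*10.7
T ≈ 19.77 °C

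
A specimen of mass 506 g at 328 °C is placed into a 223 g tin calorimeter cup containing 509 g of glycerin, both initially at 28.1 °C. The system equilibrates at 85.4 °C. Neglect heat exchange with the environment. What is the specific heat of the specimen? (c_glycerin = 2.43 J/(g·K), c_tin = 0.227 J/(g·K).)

Heat gained plus heat lost sum to zero:
506·c·(85.4 − 328) + 509·2.43·(85.4 − 28.1) + 223·0.227·(85.4 − 28.1) = 0
-122756 c = -73773
c = -73773/-122756 ≈ 0.601 J/(g·K)

c ≈ 0.601 J/(g·K)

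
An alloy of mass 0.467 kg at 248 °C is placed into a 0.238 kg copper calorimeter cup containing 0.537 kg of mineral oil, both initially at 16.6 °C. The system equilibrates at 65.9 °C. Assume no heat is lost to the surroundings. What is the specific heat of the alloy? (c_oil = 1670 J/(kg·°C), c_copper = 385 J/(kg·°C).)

Setting the total heat transfer to zero:
0.467×c×(65.9 − 248) + 0.537×1670×(65.9 − 16.6) + 0.238×385×(65.9 − 16.6) = 0
-85.04 c = -48729
c = -48729/-85.04 ≈ 573 J/(kg·°C)

c ≈ 573 J/(kg·°C)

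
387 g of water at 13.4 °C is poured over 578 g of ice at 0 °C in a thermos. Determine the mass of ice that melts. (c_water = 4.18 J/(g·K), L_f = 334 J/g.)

m_melted ≈ 64.9 g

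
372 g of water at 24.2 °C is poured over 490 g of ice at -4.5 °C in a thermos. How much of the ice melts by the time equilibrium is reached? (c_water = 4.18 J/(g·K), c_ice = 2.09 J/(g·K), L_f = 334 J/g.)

m_melted ≈ 98.9 g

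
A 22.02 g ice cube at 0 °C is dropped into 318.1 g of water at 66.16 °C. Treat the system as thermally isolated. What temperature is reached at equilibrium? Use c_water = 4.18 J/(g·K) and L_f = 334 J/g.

T_f ≈ 56.7 °C

Setting the total heat transfer to zero:
fusion: m_ice L_f = 22.02·334 = 7354.7; meltwater 0→T: 22.02·4.18·T = 92.04 T; water: 1329.7(T − 66.16)
1421.7 T = 87970 − 7354.7 = 80615
T ≈ 56.70 °C (positive, so assuming full melt was valid).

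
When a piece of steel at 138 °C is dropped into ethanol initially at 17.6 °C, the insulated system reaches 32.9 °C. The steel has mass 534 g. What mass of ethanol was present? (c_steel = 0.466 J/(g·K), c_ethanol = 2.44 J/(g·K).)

Heat lost by the steel = heat gained by the ethanol:
534·0.466·(138 − 32.9) = m·2.44·(32.9 − 17.6)
37.33 m = 26154  ⇒  m ≈ 700.6 g

m ≈ 701 g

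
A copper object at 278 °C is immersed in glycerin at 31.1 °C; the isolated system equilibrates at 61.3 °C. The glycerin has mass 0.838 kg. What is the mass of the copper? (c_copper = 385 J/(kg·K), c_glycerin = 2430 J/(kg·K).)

Energy conservation, ΣQ = 0:
m·385·(61.3 − 278) + 0.838·2430·(61.3 − 31.1) = 0
-83430 m = -61497
m = -61497/-83430 ≈ 0.7371 kg

m ≈ 0.737 kg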